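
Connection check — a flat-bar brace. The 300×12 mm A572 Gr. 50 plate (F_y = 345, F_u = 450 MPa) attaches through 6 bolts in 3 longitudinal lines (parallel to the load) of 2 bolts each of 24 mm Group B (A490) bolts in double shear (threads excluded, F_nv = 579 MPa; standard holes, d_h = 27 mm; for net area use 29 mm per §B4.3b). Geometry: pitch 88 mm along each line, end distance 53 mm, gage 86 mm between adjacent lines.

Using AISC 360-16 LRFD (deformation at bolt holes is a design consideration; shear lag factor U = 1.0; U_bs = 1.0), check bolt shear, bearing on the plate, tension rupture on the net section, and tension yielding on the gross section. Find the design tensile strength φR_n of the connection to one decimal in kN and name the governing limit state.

Bolt shear: A_b = π(24)²/4 = 452.39 mm². φR_n = 0.75 × 579 × 452.39 × 6 × 2 = 2357.4 kN.
Bearing (12 mm plate, F_u = 450 MPa): end bolts L_c = 53 − 27/2 = 39.5, R_n = min(1.2×39.5×12×450, 2.4×24×12×450) = 255.96 kN/bolt; interior L_c = 88 − 27 = 61, R_n = 311.04 kN/bolt. φR_n = 0.75 × (3×255.96 + 3×311.04) = 1275.8 kN.
Tension rupture (net): A_n = (300 − 3×29)×12 = 2556 mm² (U = 1.0, A_e = A_n). φR_n = 0.75 × 450 × 2556 = 862.7 kN.
Tension yield (gross): A_g = 300×12 = 3600 mm². φR_n = 0.90 × 345 × 3600 = 1117.8 kN.
Governing: min(2357.4, 1275.8, 862.7, 1117.8) = 862.7 kN → net-section rupture.

862.7 kN (net-section rupture governs)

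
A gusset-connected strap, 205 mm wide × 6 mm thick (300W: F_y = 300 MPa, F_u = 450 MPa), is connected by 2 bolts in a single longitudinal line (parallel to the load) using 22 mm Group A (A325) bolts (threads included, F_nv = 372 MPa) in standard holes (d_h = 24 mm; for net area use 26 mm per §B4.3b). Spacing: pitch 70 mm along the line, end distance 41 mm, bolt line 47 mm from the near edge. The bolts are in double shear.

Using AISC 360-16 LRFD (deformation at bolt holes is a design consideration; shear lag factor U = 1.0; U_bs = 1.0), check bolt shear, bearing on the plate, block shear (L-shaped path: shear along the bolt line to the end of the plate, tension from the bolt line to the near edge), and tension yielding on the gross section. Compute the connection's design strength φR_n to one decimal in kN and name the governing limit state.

Bolt shear: A_b = π(22)²/4 = 380.13 mm². φR_n = 0.75 × 372 × 380.13 × 2 × 2 = 424.2 kN.
Bearing (6 mm plate, F_u = 450 MPa): end bolts L_c = 41 − 24/2 = 29, R_n = min(1.2×29×6×450, 2.4×22×6×450) = 93.96 kN/bolt; interior L_c = 70 − 24 = 46, R_n = 142.56 kN/bolt. φR_n = 0.75 × (1×93.96 + 1×142.56) = 177.4 kN.
Block shear: shear path 1×[41+1×70] = 1×111 mm, A_gv = 666, A_nv = 1×(111 − 1.5×26)×6 = 432 mm²; tension to near edge: (47 − 0.5×26)×6 = 204 mm². R_n = min(0.6×450×432, 0.6×300×666) + 1.0×450×204 = min(116.64, 119.88) + 91.8 = 208.44 kN. φR_n = 0.75 × 208.44 = 156.3 kN.
Tension yield (gross): A_g = 205×6 = 1230 mm². φR_n = 0.90 × 300 × 1230 = 332.1 kN.
Governing: min(424.2, 177.4, 156.3, 332.1) = 156.3 kN → block shear.

156.3 kN (block shear governs)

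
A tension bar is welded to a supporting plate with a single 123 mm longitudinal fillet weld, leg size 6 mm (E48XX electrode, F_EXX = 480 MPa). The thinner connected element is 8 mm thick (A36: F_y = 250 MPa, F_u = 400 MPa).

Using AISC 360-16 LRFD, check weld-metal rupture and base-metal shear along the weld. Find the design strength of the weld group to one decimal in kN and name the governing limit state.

Weld metal: throat = 0.707×6 = 4.242 mm, L = 123 mm. φR_n = 0.75 × 0.6 × 480 × 4.242 × 123 = 112.7 kN.
Base metal shear (8 mm plate): yield φR_n = 1.0×0.6×250×8×123 = 147.6 kN; rupture φR_n = 0.75×0.6×400×8×123 = 177.1 kN; take 147.6 kN (yield).
Governing: min(112.7, 147.6) = 112.7 kN → weld metal.

112.7 kN (weld metal governs)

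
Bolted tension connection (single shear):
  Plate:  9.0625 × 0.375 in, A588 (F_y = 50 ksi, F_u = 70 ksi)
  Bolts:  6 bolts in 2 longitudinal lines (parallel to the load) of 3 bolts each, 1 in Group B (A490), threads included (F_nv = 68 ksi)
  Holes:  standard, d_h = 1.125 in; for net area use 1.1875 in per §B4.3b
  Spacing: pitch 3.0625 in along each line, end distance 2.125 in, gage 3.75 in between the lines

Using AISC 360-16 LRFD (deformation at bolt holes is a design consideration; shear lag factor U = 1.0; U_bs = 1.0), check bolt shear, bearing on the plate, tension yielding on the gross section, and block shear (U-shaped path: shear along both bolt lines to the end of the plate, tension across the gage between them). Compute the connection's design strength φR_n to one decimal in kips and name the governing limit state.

Bolt shear: A_b = π(1)²/4 = 0.7854 in². φR_n = 0.75 × 68 × 0.7854 × 6 × 1 = 240.3 kips.
Bearing (0.375 in plate, F_u = 70 ksi): end bolts L_c = 2.125 − 1.125/2 = 1.5625, R_n = min(1.2×1.5625×0.375×70, 2.4×1×0.375×70) = 49.219 kips/bolt; interior L_c = 3.0625 − 1.125 = 1.9375, R_n = 61.031 kips/bolt. φR_n = 0.75 × (2×49.219 + 4×61.031) = 256.9 kips.
Tension yield (gross): A_g = 9.0625×0.375 = 3.3984 in². φR_n = 0.90 × 50 × 3.3984 = 152.9 kips.
Block shear: shear path 2×[2.125+2×3.0625] = 2×8.25 in, A_gv = 6.1875, A_nv = 2×(8.25 − 2.5×1.1875)×0.375 = 3.9609 in²; tension across gage: (3.75 − 1×1.1875)×0.375 = 0.96094 in². R_n = min(0.6×70×3.9609, 0.6×50×6.1875) + 1.0×70×0.96094 = min(166.36, 185.63) + 67.266 = 233.63 kips. φR_n = 0.75 × 233.63 = 175.2 kips.
Governing: min(240.3, 256.9, 152.9, 175.2) = 152.9 kips → gross-section yield.

152.9 kips (gross-section yield governs)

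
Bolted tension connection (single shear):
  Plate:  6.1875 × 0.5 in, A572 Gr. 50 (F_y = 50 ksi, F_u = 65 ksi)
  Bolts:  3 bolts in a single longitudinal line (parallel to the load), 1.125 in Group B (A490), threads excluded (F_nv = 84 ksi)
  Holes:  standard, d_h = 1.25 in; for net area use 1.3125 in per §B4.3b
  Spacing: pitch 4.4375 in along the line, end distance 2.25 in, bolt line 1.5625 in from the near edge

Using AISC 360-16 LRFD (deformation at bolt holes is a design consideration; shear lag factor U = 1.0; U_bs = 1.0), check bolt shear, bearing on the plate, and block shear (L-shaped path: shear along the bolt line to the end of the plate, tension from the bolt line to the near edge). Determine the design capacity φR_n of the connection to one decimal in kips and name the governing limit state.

Bolt shear: A_b = π(1.125)²/4 = 0.99402 in². φR_n = 0.75 × 84 × 0.99402 × 3 × 1 = 187.9 kips.
Bearing (0.5 in plate, F_u = 65 ksi): end bolts L_c = 2.25 − 1.25/2 = 1.625, R_n = min(1.2×1.625×0.5×65, 2.4×1.125×0.5×65) = 63.375 kips/bolt; interior L_c = 4.4375 − 1.25 = 3.1875, R_n = 87.75 kips/bolt. φR_n = 0.75 × (1×63.375 + 2×87.75) = 179.2 kips.
Block shear: shear path 1×[2.25+2×4.4375] = 1×11.125 in, A_gv = 5.5625, A_nv = 1×(11.125 − 2.5×1.3125)×0.5 = 3.9219 in²; tension to near edge: (1.5625 − 0.5×1.3125)×0.5 = 0.45313 in². R_n = min(0.6×65×3.9219, 0.6×50×5.5625) + 1.0×65×0.45313 = min(152.95, 166.88) + 29.453 = 182.4 kips. φR_n = 0.75 × 182.4 = 136.8 kips.
Governing: min(187.9, 179.2, 136.8) = 136.8 kips → block shear.

136.8 kips (block shear governs)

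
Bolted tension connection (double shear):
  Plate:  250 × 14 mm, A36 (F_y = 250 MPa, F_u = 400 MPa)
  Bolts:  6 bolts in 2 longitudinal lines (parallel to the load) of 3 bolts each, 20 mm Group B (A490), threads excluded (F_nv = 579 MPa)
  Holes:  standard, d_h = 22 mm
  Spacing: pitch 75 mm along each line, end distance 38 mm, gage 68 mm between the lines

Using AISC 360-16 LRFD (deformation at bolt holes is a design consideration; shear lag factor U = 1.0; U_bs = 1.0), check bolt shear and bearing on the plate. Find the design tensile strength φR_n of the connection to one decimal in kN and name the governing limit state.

1078.6 kN (bearing governs)

Bolt shear: A_b = π(20)²/4 = 314.16 mm². φR_n = 0.75 × 579 × 314.16 × 6 × 2 = 1637.1 kN.
Bearing (14 mm plate, F_u = 400 MPa): end bolts L_c = 38 − 22/2 = 27, R_n = min(1.2×27×14×400, 2.4×20×14×400) = 181.44 kN/bolt; interior L_c = 75 − 22 = 53, R_n = 268.8 kN/bolt. φR_n = 0.75 × (2×181.44 + 4×268.8) = 1078.6 kN.
Governing: min(1637.1, 1078.6) = 1078.6 kN → bearing.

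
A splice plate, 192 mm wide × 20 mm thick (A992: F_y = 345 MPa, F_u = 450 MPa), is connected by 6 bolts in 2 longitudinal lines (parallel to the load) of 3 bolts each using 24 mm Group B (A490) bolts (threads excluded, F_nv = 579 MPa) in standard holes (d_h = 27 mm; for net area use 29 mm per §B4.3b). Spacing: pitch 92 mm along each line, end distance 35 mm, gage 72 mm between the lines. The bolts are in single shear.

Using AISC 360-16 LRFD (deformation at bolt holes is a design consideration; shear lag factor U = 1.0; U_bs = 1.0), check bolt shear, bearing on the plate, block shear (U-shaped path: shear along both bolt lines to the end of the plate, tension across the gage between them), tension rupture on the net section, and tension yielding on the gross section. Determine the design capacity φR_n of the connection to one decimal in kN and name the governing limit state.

904.5 kN (net-section rupture governs)

Bolt shear: A_b = π(24)²/4 = 452.39 mm². φR_n = 0.75 × 579 × 452.39 × 6 × 1 = 1178.7 kN.
Bearing (20 mm plate, F_u = 450 MPa): end bolts L_c = 35 − 27/2 = 21.5, R_n = min(1.2×21.5×20×450, 2.4×24×20×450) = 232.2 kN/bolt; interior L_c = 92 − 27 = 65, R_n = 518.4 kN/bolt. φR_n = 0.75 × (2×232.2 + 4×518.4) = 1903.5 kN.
Block shear: shear path 2×[35+2×92] = 2×219 mm, A_gv = 8760, A_nv = 2×(219 − 2.5×29)×20 = 5860 mm²; tension across gage: (72 − 1×29)×20 = 860 mm². R_n = min(0.6×450×5860, 0.6×345×8760) + 1.0×450×860 = min(1582.2, 1813.3) + 387 = 1969.2 kN. φR_n = 0.75 × 1969.2 = 1476.9 kN.
Tension rupture (net): A_n = (192 − 2×29)×20 = 2680 mm² (U = 1.0, A_e = A_n). φR_n = 0.75 × 450 × 2680 = 904.5 kN.
Tension yield (gross): A_g = 192×20 = 3840 mm². φR_n = 0.90 × 345 × 3840 = 1192.3 kN.
Governing: min(1178.7, 1903.5, 1476.9, 904.5, 1192.3) = 904.5 kN → net-section rupture.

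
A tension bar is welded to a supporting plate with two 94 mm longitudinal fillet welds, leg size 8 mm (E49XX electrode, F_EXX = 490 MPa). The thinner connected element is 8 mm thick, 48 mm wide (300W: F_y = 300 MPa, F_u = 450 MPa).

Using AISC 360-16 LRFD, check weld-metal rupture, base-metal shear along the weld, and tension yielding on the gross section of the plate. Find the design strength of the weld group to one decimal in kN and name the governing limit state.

Weld metal: throat = 0.707×8 = 5.656 mm, L = 2×94 = 188 mm. φR_n = 0.75 × 0.6 × 490 × 5.656 × 188 = 234.5 kN.
Base metal shear (8 mm plate): yield φR_n = 1.0×0.6×300×8×188 = 270.7 kN; rupture φR_n = 0.75×0.6×450×8×188 = 304.6 kN; take 270.7 kN (yield).
Tension yield (gross): A_g = 48×8 = 384 mm². φR_n = 0.90 × 300 × 384 = 103.7 kN.
Governing: min(234.5, 270.7, 103.7) = 103.7 kN → gross-section yield.

103.7 kN (gross-section yield governs)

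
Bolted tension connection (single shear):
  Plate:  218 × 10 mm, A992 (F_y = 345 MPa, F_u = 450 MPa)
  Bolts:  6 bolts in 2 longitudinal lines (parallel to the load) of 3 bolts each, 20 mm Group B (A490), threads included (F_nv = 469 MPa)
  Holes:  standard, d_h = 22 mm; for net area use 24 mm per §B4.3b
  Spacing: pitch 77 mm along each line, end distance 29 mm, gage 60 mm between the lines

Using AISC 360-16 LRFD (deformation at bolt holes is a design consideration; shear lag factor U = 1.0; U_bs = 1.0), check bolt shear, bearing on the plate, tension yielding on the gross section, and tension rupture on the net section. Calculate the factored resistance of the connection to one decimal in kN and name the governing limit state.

Bolt shear: A_b = π(20)²/4 = 314.16 mm². φR_n = 0.75 × 469 × 314.16 × 6 × 1 = 663.0 kN.
Bearing (10 mm plate, F_u = 450 MPa): end bolts L_c = 29 − 22/2 = 18, R_n = min(1.2×18×10×450, 2.4×20×10×450) = 97.2 kN/bolt; interior L_c = 77 − 22 = 55, R_n = 216 kN/bolt. φR_n = 0.75 × (2×97.2 + 4×216) = 793.8 kN.
Tension yield (gross): A_g = 218×10 = 2180 mm². φR_n = 0.90 × 345 × 2180 = 676.9 kN.
Tension rupture (net): A_n = (218 − 2×24)×10 = 1700 mm² (U = 1.0, A_e = A_n). φR_n = 0.75 × 450 × 1700 = 573.8 kN.
Governing: min(663.0, 793.8, 676.9, 573.8) = 573.8 kN → net-section rupture.

573.8 kN (net-section rupture governs)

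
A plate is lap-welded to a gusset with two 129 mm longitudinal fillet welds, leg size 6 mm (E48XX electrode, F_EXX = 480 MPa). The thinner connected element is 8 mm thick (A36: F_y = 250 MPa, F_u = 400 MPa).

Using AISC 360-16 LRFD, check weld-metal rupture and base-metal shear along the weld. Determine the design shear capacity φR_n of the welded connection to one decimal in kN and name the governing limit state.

236.4 kN (weld metal governs)

Weld metal: throat = 0.707×6 = 4.242 mm, L = 2×129 = 258 mm. φR_n = 0.75 × 0.6 × 480 × 4.242 × 258 = 236.4 kN.
Base metal shear (8 mm plate): yield φR_n = 1.0×0.6×250×8×258 = 309.6 kN; rupture φR_n = 0.75×0.6×400×8×258 = 371.5 kN; take 309.6 kN (yield).
Governing: min(236.4, 309.6) = 236.4 kN → weld metal.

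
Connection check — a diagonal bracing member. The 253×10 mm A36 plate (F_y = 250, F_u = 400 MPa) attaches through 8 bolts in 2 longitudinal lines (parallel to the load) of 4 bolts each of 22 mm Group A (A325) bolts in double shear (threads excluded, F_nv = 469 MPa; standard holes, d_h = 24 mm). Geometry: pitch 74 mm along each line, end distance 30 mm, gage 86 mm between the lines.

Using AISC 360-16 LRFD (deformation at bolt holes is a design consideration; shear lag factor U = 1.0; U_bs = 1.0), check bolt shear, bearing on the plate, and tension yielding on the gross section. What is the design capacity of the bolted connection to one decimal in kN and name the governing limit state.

Bolt shear: A_b = π(22)²/4 = 380.13 mm². φR_n = 0.75 × 469 × 380.13 × 8 × 2 = 2139.4 kN.
Bearing (10 mm plate, F_u = 400 MPa): end bolts L_c = 30 − 24/2 = 18, R_n = min(1.2×18×10×400, 2.4×22×10×400) = 86.4 kN/bolt; interior L_c = 74 − 24 = 50, R_n = 211.2 kN/bolt. φR_n = 0.75 × (2×86.4 + 6×211.2) = 1080.0 kN.
Tension yield (gross): A_g = 253×10 = 2530 mm². φR_n = 0.90 × 250 × 2530 = 569.3 kN.
Governing: min(2139.4, 1080.0, 569.3) = 569.3 kN → gross-section yield.

569.3 kN (gross-section yield governs)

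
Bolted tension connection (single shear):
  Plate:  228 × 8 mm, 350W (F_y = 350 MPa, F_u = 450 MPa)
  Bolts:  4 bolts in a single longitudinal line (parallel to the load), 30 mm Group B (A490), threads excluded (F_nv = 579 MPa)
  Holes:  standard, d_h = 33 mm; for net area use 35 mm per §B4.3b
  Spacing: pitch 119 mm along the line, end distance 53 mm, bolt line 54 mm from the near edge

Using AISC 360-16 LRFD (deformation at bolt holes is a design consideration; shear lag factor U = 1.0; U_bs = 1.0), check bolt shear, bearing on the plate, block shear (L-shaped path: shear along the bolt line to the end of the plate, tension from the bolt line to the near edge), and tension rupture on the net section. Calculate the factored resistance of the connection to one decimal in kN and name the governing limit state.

521.1 kN (net-section rupture governs)

Bolt shear: A_b = π(30)²/4 = 706.86 mm². φR_n = 0.75 × 579 × 706.86 × 4 × 1 = 1227.8 kN.
Bearing (8 mm plate, F_u = 450 MPa): end bolts L_c = 53 − 33/2 = 36.5, R_n = min(1.2×36.5×8×450, 2.4×30×8×450) = 157.68 kN/bolt; interior L_c = 119 − 33 = 86, R_n = 259.2 kN/bolt. φR_n = 0.75 × (1×157.68 + 3×259.2) = 701.5 kN.
Block shear: shear path 1×[53+3×119] = 1×410 mm, A_gv = 3280, A_nv = 1×(410 − 3.5×35)×8 = 2300 mm²; tension to near edge: (54 − 0.5×35)×8 = 292 mm². R_n = min(0.6×450×2300, 0.6×350×3280) + 1.0×450×292 = min(621, 688.8) + 131.4 = 752.4 kN. φR_n = 0.75 × 752.4 = 564.3 kN.
Tension rupture (net): A_n = (228 − 1×35)×8 = 1544 mm² (U = 1.0, A_e = A_n). φR_n = 0.75 × 450 × 1544 = 521.1 kN.
Governing: min(1227.8, 701.5, 564.3, 521.1) = 521.1 kN → net-section rupture.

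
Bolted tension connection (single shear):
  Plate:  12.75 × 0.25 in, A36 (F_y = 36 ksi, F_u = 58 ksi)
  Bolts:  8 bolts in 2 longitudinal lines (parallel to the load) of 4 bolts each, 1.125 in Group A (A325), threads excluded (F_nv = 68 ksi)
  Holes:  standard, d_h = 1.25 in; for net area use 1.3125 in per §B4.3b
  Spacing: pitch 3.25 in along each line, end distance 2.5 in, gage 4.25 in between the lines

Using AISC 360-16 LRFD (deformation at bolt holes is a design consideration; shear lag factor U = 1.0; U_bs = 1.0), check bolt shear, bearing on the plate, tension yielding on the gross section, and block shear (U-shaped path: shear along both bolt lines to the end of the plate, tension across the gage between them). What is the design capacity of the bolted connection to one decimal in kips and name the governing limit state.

103.3 kips (gross-section yield governs)

Bolt shear: A_b = π(1.125)²/4 = 0.99402 in². φR_n = 0.75 × 68 × 0.99402 × 8 × 1 = 405.6 kips.
Bearing (0.25 in plate, F_u = 58 ksi): end bolts L_c = 2.5 − 1.25/2 = 1.875, R_n = min(1.2×1.875×0.25×58, 2.4×1.125×0.25×58) = 32.625 kips/bolt; interior L_c = 3.25 − 1.25 = 2, R_n = 34.8 kips/bolt. φR_n = 0.75 × (2×32.625 + 6×34.8) = 205.5 kips.
Tension yield (gross): A_g = 12.75×0.25 = 3.1875 in². φR_n = 0.90 × 36 × 3.1875 = 103.3 kips.
Block shear: shear path 2×[2.5+3×3.25] = 2×12.25 in, A_gv = 6.125, A_nv = 2×(12.25 − 3.5×1.3125)×0.25 = 3.8281 in²; tension across gage: (4.25 − 1×1.3125)×0.25 = 0.73438 in². R_n = min(0.6×58×3.8281, 0.6×36×6.125) + 1.0×58×0.73438 = min(133.22, 132.3) + 42.594 = 174.89 kips. φR_n = 0.75 × 174.89 = 131.2 kips.
Governing: min(405.6, 205.5, 103.3, 131.2) = 103.3 kips → gross-section yield.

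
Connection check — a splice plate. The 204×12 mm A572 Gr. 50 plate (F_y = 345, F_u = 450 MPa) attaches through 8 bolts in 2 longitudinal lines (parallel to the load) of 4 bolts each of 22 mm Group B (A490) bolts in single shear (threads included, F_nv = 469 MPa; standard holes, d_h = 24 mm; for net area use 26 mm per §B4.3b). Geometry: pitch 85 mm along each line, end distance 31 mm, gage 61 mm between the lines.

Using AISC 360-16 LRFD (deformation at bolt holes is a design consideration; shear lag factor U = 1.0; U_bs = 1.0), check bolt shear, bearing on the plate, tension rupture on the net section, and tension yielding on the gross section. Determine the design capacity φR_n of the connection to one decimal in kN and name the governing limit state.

Bolt shear: A_b = π(22)²/4 = 380.13 mm². φR_n = 0.75 × 469 × 380.13 × 8 × 1 = 1069.7 kN.
Bearing (12 mm plate, F_u = 450 MPa): end bolts L_c = 31 − 24/2 = 19, R_n = min(1.2×19×12×450, 2.4×22×12×450) = 123.12 kN/bolt; interior L_c = 85 − 24 = 61, R_n = 285.12 kN/bolt. φR_n = 0.75 × (2×123.12 + 6×285.12) = 1467.7 kN.
Tension rupture (net): A_n = (204 − 2×26)×12 = 1824 mm² (U = 1.0, A_e = A_n). φR_n = 0.75 × 450 × 1824 = 615.6 kN.
Tension yield (gross): A_g = 204×12 = 2448 mm². φR_n = 0.90 × 345 × 2448 = 760.1 kN.
Governing: min(1069.7, 1467.7, 615.6, 760.1) = 615.6 kN → net-section rupture.

615.6 kN (net-section rupture governs)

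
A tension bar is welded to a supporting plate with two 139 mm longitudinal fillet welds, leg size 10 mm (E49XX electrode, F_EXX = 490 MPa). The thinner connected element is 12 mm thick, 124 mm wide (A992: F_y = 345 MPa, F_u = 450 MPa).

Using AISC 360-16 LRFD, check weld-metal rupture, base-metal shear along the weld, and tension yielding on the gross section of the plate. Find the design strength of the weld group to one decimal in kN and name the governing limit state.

Weld metal: throat = 0.707×10 = 7.07 mm, L = 2×139 = 278 mm. φR_n = 0.75 × 0.6 × 490 × 7.07 × 278 = 433.4 kN.
Base metal shear (12 mm plate): yield φR_n = 1.0×0.6×345×12×278 = 690.6 kN; rupture φR_n = 0.75×0.6×450×12×278 = 675.5 kN; take 675.5 kN (rupture).
Tension yield (gross): A_g = 124×12 = 1488 mm². φR_n = 0.90 × 345 × 1488 = 462.0 kN.
Governing: min(433.4, 675.5, 462.0) = 433.4 kN → weld metal.

433.4 kN (weld metal governs)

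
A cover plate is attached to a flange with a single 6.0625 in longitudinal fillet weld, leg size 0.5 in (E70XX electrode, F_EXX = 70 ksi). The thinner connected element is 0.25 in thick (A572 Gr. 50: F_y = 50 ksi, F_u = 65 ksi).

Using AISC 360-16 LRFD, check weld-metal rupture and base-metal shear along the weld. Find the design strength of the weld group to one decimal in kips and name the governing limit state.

Weld metal: throat = 0.707×0.5 = 0.3535 in, L = 6.0625 in. φR_n = 0.75 × 0.6 × 70 × 0.3535 × 6.0625 = 67.5 kips.
Base metal shear (0.25 in plate): yield φR_n = 1.0×0.6×50×0.25×6.0625 = 45.5 kips; rupture φR_n = 0.75×0.6×65×0.25×6.0625 = 44.3 kips; take 44.3 kips (rupture).
Governing: min(67.5, 44.3) = 44.3 kips → base-metal shear.

44.3 kips (base-metal shear governs)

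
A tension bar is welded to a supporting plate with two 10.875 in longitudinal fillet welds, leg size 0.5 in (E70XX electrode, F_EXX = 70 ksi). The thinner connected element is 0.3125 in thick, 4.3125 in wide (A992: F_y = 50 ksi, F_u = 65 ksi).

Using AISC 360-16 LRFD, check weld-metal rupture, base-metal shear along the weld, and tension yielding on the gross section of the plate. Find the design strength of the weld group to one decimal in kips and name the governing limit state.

Weld metal: throat = 0.707×0.5 = 0.3535 in, L = 2×10.875 = 21.75 in. φR_n = 0.75 × 0.6 × 70 × 0.3535 × 21.75 = 242.2 kips.
Base metal shear (0.3125 in plate): yield φR_n = 1.0×0.6×50×0.3125×21.75 = 203.9 kips; rupture φR_n = 0.75×0.6×65×0.3125×21.75 = 198.8 kips; take 198.8 kips (rupture).
Tension yield (gross): A_g = 4.3125×0.3125 = 1.3477 in². φR_n = 0.90 × 50 × 1.3477 = 60.6 kips.
Governing: min(242.2, 198.8, 60.6) = 60.6 kips → gross-section yield.

60.6 kips (gross-section yield governs)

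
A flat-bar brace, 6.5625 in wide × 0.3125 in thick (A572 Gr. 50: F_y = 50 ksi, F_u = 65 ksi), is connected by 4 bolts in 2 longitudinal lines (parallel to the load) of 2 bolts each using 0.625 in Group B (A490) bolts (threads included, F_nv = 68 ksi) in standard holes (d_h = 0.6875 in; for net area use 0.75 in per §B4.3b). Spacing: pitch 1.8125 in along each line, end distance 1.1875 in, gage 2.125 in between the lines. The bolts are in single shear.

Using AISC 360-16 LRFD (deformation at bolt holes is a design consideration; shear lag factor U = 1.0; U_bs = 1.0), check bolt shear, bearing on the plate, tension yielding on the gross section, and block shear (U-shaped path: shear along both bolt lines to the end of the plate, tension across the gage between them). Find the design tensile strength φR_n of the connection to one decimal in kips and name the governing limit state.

Bolt shear: A_b = π(0.625)²/4 = 0.3068 in². φR_n = 0.75 × 68 × 0.3068 × 4 × 1 = 62.6 kips.
Bearing (0.3125 in plate, F_u = 65 ksi): end bolts L_c = 1.1875 − 0.6875/2 = 0.84375, R_n = min(1.2×0.84375×0.3125×65, 2.4×0.625×0.3125×65) = 20.566 kips/bolt; interior L_c = 1.8125 − 0.6875 = 1.125, R_n = 27.422 kips/bolt. φR_n = 0.75 × (2×20.566 + 2×27.422) = 72.0 kips.
Tension yield (gross): A_g = 6.5625×0.3125 = 2.0508 in². φR_n = 0.90 × 50 × 2.0508 = 92.3 kips.
Block shear: shear path 2×[1.1875+1×1.8125] = 2×3 in, A_gv = 1.875, A_nv = 2×(3 − 1.5×0.75)×0.3125 = 1.1719 in²; tension across gage: (2.125 − 1×0.75)×0.3125 = 0.42969 in². R_n = min(0.6×65×1.1719, 0.6×50×1.875) + 1.0×65×0.42969 = min(45.704, 56.25) + 27.93 = 73.634 kips. φR_n = 0.75 × 73.634 = 55.2 kips.
Governing: min(62.6, 72.0, 92.3, 55.2) = 55.2 kips → block shear.

55.2 kips (block shear governs)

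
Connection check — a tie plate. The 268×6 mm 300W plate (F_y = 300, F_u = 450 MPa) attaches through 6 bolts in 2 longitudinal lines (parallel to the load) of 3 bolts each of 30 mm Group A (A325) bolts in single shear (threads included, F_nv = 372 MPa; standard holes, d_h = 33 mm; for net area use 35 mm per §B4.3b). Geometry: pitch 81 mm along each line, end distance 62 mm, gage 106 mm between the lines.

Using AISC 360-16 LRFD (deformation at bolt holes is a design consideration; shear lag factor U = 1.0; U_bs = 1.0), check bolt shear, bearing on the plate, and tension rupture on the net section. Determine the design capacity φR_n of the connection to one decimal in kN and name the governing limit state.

Bolt shear: A_b = π(30)²/4 = 706.86 mm². φR_n = 0.75 × 372 × 706.86 × 6 × 1 = 1183.3 kN.
Bearing (6 mm plate, F_u = 450 MPa): end bolts L_c = 62 − 33/2 = 45.5, R_n = min(1.2×45.5×6×450, 2.4×30×6×450) = 147.42 kN/bolt; interior L_c = 81 − 33 = 48, R_n = 155.52 kN/bolt. φR_n = 0.75 × (2×147.42 + 4×155.52) = 687.7 kN.
Tension rupture (net): A_n = (268 − 2×35)×6 = 1188 mm² (U = 1.0, A_e = A_n). φR_n = 0.75 × 450 × 1188 = 401.0 kN.
Governing: min(1183.3, 687.7, 401.0) = 401.0 kN → net-section rupture.

401.0 kN (net-section rupture governs)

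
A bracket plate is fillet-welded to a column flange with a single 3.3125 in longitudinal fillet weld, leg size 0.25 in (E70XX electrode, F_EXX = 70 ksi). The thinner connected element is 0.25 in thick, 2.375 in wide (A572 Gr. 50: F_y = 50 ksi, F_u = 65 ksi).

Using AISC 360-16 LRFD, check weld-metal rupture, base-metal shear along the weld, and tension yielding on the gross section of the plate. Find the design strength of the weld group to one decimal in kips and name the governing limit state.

Weld metal: throat = 0.707×0.25 = 0.17675 in, L = 3.3125 in. φR_n = 0.75 × 0.6 × 70 × 0.17675 × 3.3125 = 18.4 kips.
Base metal shear (0.25 in plate): yield φR_n = 1.0×0.6×50×0.25×3.3125 = 24.8 kips; rupture φR_n = 0.75×0.6×65×0.25×3.3125 = 24.2 kips; take 24.2 kips (rupture).
Tension yield (gross): A_g = 2.375×0.25 = 0.59375 in². φR_n = 0.90 × 50 × 0.59375 = 26.7 kips.
Governing: min(18.4, 24.2, 26.7) = 18.4 kips → weld metal.

18.4 kips (weld metal governs)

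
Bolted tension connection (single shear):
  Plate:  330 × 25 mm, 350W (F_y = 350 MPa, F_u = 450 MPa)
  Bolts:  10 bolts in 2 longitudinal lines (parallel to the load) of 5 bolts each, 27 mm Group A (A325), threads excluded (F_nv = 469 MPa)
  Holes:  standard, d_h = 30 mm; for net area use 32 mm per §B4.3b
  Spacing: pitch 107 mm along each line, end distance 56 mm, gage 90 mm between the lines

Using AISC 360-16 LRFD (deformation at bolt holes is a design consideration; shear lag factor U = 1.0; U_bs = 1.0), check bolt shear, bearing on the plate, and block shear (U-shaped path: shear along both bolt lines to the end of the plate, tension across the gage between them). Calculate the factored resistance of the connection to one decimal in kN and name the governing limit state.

Bolt shear: A_b = π(27)²/4 = 572.56 mm². φR_n = 0.75 × 469 × 572.56 × 10 × 1 = 2014.0 kN.
Bearing (25 mm plate, F_u = 450 MPa): end bolts L_c = 56 − 30/2 = 41, R_n = min(1.2×41×25×450, 2.4×27×25×450) = 553.5 kN/bolt; interior L_c = 107 − 30 = 77, R_n = 729 kN/bolt. φR_n = 0.75 × (2×553.5 + 8×729) = 5204.3 kN.
Block shear: shear path 2×[56+4×107] = 2×484 mm, A_gv = 24200, A_nv = 2×(484 − 4.5×32)×25 = 17000 mm²; tension across gage: (90 − 1×32)×25 = 1450 mm². R_n = min(0.6×450×17000, 0.6×350×24200) + 1.0×450×1450 = min(4590, 5082) + 652.5 = 5242.5 kN. φR_n = 0.75 × 5242.5 = 3931.9 kN.
Governing: min(2014.0, 5204.3, 3931.9) = 2014.0 kN → bolt shear.

2014.0 kN (bolt shear governs)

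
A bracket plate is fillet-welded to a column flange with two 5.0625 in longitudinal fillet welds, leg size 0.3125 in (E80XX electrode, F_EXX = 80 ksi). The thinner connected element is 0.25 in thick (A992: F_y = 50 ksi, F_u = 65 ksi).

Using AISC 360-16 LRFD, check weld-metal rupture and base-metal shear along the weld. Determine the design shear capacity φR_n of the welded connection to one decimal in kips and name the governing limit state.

Weld metal: throat = 0.707×0.3125 = 0.22094 in, L = 2×5.0625 = 10.125 in. φR_n = 0.75 × 0.6 × 80 × 0.22094 × 10.125 = 80.5 kips.
Base metal shear (0.25 in plate): yield φR_n = 1.0×0.6×50×0.25×10.125 = 75.9 kips; rupture φR_n = 0.75×0.6×65×0.25×10.125 = 74.0 kips; take 74.0 kips (rupture).
Governing: min(80.5, 74.0) = 74.0 kips → base-metal shear.

74.0 kips (base-metal shear governs)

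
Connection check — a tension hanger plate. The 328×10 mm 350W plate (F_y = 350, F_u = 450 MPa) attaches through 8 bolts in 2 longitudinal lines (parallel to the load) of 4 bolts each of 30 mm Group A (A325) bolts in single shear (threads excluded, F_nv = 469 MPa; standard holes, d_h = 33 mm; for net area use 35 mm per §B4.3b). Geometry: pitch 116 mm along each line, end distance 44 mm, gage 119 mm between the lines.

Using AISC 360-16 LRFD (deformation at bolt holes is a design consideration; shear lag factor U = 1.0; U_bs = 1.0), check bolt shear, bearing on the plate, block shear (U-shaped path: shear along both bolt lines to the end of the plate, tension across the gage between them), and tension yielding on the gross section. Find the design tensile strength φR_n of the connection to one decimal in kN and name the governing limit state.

1033.2 kN (gross-section yield governs)

Bolt shear: A_b = π(30)²/4 = 706.86 mm². φR_n = 0.75 × 469 × 706.86 × 8 × 1 = 1989.1 kN.
Bearing (10 mm plate, F_u = 450 MPa): end bolts L_c = 44 − 33/2 = 27.5, R_n = min(1.2×27.5×10×450, 2.4×30×10×450) = 148.5 kN/bolt; interior L_c = 116 − 33 = 83, R_n = 324 kN/bolt. φR_n = 0.75 × (2×148.5 + 6×324) = 1680.8 kN.
Block shear: shear path 2×[44+3×116] = 2×392 mm, A_gv = 7840, A_nv = 2×(392 − 3.5×35)×10 = 5390 mm²; tension across gage: (119 − 1×35)×10 = 840 mm². R_n = min(0.6×450×5390, 0.6×350×7840) + 1.0×450×840 = min(1455.3, 1646.4) + 378 = 1833.3 kN. φR_n = 0.75 × 1833.3 = 1375.0 kN.
Tension yield (gross): A_g = 328×10 = 3280 mm². φR_n = 0.90 × 350 × 3280 = 1033.2 kN.
Governing: min(1989.1, 1680.8, 1375.0, 1033.2) = 1033.2 kN → gross-section yield.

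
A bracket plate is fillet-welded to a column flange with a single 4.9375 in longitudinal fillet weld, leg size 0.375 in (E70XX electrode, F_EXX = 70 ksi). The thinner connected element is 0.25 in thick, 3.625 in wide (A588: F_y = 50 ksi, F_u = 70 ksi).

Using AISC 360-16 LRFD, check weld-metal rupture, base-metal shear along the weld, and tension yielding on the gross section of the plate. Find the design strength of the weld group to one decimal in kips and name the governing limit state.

Weld metal: throat = 0.707×0.375 = 0.26513 in, L = 4.9375 in. φR_n = 0.75 × 0.6 × 70 × 0.26513 × 4.9375 = 41.2 kips.
Base metal shear (0.25 in plate): yield φR_n = 1.0×0.6×50×0.25×4.9375 = 37.0 kips; rupture φR_n = 0.75×0.6×70×0.25×4.9375 = 38.9 kips; take 37.0 kips (yield).
Tension yield (gross): A_g = 3.625×0.25 = 0.90625 in². φR_n = 0.90 × 50 × 0.90625 = 40.8 kips.
Governing: min(41.2, 37.0, 40.8) = 37.0 kips → base-metal shear.

37.0 kips (base-metal shear governs)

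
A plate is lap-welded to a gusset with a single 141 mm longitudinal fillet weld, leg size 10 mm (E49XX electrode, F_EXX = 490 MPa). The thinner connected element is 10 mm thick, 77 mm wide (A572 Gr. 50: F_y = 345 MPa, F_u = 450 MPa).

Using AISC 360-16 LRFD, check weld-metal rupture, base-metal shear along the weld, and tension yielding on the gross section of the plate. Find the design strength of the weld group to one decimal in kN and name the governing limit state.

Weld metal: throat = 0.707×10 = 7.07 mm, L = 141 mm. φR_n = 0.75 × 0.6 × 490 × 7.07 × 141 = 219.8 kN.
Base metal shear (10 mm plate): yield φR_n = 1.0×0.6×345×10×141 = 291.9 kN; rupture φR_n = 0.75×0.6×450×10×141 = 285.5 kN; take 285.5 kN (rupture).
Tension yield (gross): A_g = 77×10 = 770 mm². φR_n = 0.90 × 345 × 770 = 239.1 kN.
Governing: min(219.8, 285.5, 239.1) = 219.8 kN → weld metal.

219.8 kN (weld metal governs)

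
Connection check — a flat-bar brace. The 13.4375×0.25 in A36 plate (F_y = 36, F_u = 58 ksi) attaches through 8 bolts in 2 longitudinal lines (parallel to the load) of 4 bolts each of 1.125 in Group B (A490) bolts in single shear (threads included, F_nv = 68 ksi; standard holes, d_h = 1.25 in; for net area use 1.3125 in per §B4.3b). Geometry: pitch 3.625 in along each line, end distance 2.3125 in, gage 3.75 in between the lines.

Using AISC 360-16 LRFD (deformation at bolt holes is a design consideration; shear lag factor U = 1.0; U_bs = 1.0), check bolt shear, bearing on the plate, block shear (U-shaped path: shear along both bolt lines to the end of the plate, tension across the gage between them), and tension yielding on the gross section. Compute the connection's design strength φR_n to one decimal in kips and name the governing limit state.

Bolt shear: A_b = π(1.125)²/4 = 0.99402 in². φR_n = 0.75 × 68 × 0.99402 × 8 × 1 = 405.6 kips.
Bearing (0.25 in plate, F_u = 58 ksi): end bolts L_c = 2.3125 − 1.25/2 = 1.6875, R_n = min(1.2×1.6875×0.25×58, 2.4×1.125×0.25×58) = 29.363 kips/bolt; interior L_c = 3.625 − 1.25 = 2.375, R_n = 39.15 kips/bolt. φR_n = 0.75 × (2×29.363 + 6×39.15) = 220.2 kips.
Block shear: shear path 2×[2.3125+3×3.625] = 2×13.1875 in, A_gv = 6.5938, A_nv = 2×(13.1875 − 3.5×1.3125)×0.25 = 4.2969 in²; tension across gage: (3.75 − 1×1.3125)×0.25 = 0.60938 in². R_n = min(0.6×58×4.2969, 0.6×36×6.5938) + 1.0×58×0.60938 = min(149.53, 142.43) + 35.344 = 177.77 kips. φR_n = 0.75 × 177.77 = 133.3 kips.
Tension yield (gross): A_g = 13.4375×0.25 = 3.3594 in². φR_n = 0.90 × 36 × 3.3594 = 108.8 kips.
Governing: min(405.6, 220.2, 133.3, 108.8) = 108.8 kips → gross-section yield.

108.8 kips (gross-section yield governs)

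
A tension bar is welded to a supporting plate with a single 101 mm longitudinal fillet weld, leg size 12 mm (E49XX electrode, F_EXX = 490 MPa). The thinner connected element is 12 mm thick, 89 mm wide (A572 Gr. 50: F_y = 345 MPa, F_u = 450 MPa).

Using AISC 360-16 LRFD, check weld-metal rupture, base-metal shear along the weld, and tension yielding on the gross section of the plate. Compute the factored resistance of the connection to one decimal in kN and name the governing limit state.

188.9 kN (weld metal governs)

Weld metal: throat = 0.707×12 = 8.484 mm, L = 101 mm. φR_n = 0.75 × 0.6 × 490 × 8.484 × 101 = 188.9 kN.
Base metal shear (12 mm plate): yield φR_n = 1.0×0.6×345×12×101 = 250.9 kN; rupture φR_n = 0.75×0.6×450×12×101 = 245.4 kN; take 245.4 kN (rupture).
Tension yield (gross): A_g = 89×12 = 1068 mm². φR_n = 0.90 × 345 × 1068 = 331.6 kN.
Governing: min(188.9, 245.4, 331.6) = 188.9 kN → weld metal.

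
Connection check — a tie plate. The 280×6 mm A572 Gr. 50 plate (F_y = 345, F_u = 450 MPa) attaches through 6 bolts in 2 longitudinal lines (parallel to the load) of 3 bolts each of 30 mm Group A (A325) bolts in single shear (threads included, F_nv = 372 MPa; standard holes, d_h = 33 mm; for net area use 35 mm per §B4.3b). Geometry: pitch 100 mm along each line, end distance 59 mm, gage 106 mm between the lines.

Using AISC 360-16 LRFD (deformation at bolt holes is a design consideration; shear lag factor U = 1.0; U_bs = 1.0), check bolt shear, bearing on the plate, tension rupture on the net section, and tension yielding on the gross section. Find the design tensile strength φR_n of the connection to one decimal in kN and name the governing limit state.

Bolt shear: A_b = π(30)²/4 = 706.86 mm². φR_n = 0.75 × 372 × 706.86 × 6 × 1 = 1183.3 kN.
Bearing (6 mm plate, F_u = 450 MPa): end bolts L_c = 59 − 33/2 = 42.5, R_n = min(1.2×42.5×6×450, 2.4×30×6×450) = 137.7 kN/bolt; interior L_c = 100 − 33 = 67, R_n = 194.4 kN/bolt. φR_n = 0.75 × (2×137.7 + 4×194.4) = 789.8 kN.
Tension rupture (net): A_n = (280 − 2×35)×6 = 1260 mm² (U = 1.0, A_e = A_n). φR_n = 0.75 × 450 × 1260 = 425.3 kN.
Tension yield (gross): A_g = 280×6 = 1680 mm². φR_n = 0.90 × 345 × 1680 = 521.6 kN.
Governing: min(1183.3, 789.8, 425.3, 521.6) = 425.3 kN → net-section rupture.

425.3 kN (net-section rupture governs)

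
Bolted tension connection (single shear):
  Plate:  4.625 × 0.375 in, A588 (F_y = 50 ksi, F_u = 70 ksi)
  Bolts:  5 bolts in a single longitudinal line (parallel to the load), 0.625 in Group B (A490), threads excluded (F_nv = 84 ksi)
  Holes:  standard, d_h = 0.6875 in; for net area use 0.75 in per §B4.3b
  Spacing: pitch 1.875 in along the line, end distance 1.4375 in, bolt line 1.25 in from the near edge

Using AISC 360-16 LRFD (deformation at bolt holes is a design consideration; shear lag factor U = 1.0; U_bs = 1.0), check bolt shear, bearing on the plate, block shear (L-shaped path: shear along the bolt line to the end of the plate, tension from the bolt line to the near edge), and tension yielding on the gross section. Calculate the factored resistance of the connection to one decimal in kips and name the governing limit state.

Bolt shear: A_b = π(0.625)²/4 = 0.3068 in². φR_n = 0.75 × 84 × 0.3068 × 5 × 1 = 96.6 kips.
Bearing (0.375 in plate, F_u = 70 ksi): end bolts L_c = 1.4375 − 0.6875/2 = 1.09375, R_n = min(1.2×1.09375×0.375×70, 2.4×0.625×0.375×70) = 34.453 kips/bolt; interior L_c = 1.875 − 0.6875 = 1.1875, R_n = 37.406 kips/bolt. φR_n = 0.75 × (1×34.453 + 4×37.406) = 138.1 kips.
Block shear: shear path 1×[1.4375+4×1.875] = 1×8.9375 in, A_gv = 3.3516, A_nv = 1×(8.9375 − 4.5×0.75)×0.375 = 2.0859 in²; tension to near edge: (1.25 − 0.5×0.75)×0.375 = 0.32813 in². R_n = min(0.6×70×2.0859, 0.6×50×3.3516) + 1.0×70×0.32813 = min(87.608, 100.55) + 22.969 = 110.58 kips. φR_n = 0.75 × 110.58 = 82.9 kips.
Tension yield (gross): A_g = 4.625×0.375 = 1.7344 in². φR_n = 0.90 × 50 × 1.7344 = 78.0 kips.
Governing: min(96.6, 138.1, 82.9, 78.0) = 78.0 kips → gross-section yield.

78.0 kips (gross-section yield governs)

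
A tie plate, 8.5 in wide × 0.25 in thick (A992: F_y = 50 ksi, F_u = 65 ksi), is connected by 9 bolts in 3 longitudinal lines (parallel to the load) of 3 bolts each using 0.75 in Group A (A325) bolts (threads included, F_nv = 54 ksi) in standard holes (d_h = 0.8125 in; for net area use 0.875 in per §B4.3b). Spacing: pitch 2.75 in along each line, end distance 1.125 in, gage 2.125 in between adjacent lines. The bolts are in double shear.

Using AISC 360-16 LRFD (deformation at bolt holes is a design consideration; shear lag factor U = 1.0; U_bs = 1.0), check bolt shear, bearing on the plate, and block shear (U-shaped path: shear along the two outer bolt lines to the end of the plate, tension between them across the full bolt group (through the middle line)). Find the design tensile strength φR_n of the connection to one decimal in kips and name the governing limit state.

95.4 kips (block shear governs)

Bolt shear: A_b = π(0.75)²/4 = 0.44179 in². φR_n = 0.75 × 54 × 0.44179 × 9 × 2 = 322.1 kips.
Bearing (0.25 in plate, F_u = 65 ksi): end bolts L_c = 1.125 − 0.8125/2 = 0.71875, R_n = min(1.2×0.71875×0.25×65, 2.4×0.75×0.25×65) = 14.016 kips/bolt; interior L_c = 2.75 − 0.8125 = 1.9375, R_n = 29.25 kips/bolt. φR_n = 0.75 × (3×14.016 + 6×29.25) = 163.2 kips.
Block shear: shear path 2×[1.125+2×2.75] = 2×6.625 in, A_gv = 3.3125, A_nv = 2×(6.625 − 2.5×0.875)×0.25 = 2.2188 in²; tension across gage: (4.25 − 2×0.875)×0.25 = 0.625 in². R_n = min(0.6×65×2.2188, 0.6×50×3.3125) + 1.0×65×0.625 = min(86.533, 99.375) + 40.625 = 127.16 kips. φR_n = 0.75 × 127.16 = 95.4 kips.
Governing: min(322.1, 163.2, 95.4) = 95.4 kips → block shear.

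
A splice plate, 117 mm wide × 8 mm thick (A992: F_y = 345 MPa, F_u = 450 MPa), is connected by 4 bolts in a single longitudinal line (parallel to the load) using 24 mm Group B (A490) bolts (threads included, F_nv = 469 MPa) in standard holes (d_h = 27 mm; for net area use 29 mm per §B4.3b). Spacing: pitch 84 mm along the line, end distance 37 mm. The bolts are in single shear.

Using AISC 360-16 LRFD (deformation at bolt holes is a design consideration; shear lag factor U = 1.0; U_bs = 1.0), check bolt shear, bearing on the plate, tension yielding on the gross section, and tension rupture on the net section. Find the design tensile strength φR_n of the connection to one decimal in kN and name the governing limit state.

237.6 kN (net-section rupture governs)

Bolt shear: A_b = π(24)²/4 = 452.39 mm². φR_n = 0.75 × 469 × 452.39 × 4 × 1 = 636.5 kN.
Bearing (8 mm plate, F_u = 450 MPa): end bolts L_c = 37 − 27/2 = 23.5, R_n = min(1.2×23.5×8×450, 2.4×24×8×450) = 101.52 kN/bolt; interior L_c = 84 − 27 = 57, R_n = 207.36 kN/bolt. φR_n = 0.75 × (1×101.52 + 3×207.36) = 542.7 kN.
Tension yield (gross): A_g = 117×8 = 936 mm². φR_n = 0.90 × 345 × 936 = 290.6 kN.
Tension rupture (net): A_n = (117 − 1×29)×8 = 704 mm² (U = 1.0, A_e = A_n). φR_n = 0.75 × 450 × 704 = 237.6 kN.
Governing: min(636.5, 542.7, 290.6, 237.6) = 237.6 kN → net-section rupture.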